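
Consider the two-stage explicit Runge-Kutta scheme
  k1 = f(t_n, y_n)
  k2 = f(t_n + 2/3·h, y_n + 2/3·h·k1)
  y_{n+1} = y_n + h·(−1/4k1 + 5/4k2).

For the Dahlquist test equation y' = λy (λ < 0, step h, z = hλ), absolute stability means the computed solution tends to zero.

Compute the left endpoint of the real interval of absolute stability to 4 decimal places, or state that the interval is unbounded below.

z* = -1.2000.

Set f=λy, z=hλ:
  k1=λy_n ⇒ h·k1=z·y_n;  k2=λ(1+2/3z)y_n ⇒ h·k2=z(1+2/3z)y_n
  y_{n+1}/y_n = 1 − 1/4z + 5/4z(1+2/3z) = 1 + z + 5/6z²
  so R(z) = 1 + z + 5/6z².

Solve |R(x)|<1 on ℝ⁻.
x=-1.55: |R|=1.4521
R=1: x+5/6x²=0 ⇒ x=−6/5=-1.2000; min R=1−1/(4·5/6)=0.7000>−1
Confirm numerically:
  x=-1.081: |R|=0.89280 <1
  x=-0.677: |R|=0.70494 <1
  x=-0.486: |R|=0.71083 <1
  x=-1.557: |R|=1.46321 >1
  x=-1.511: |R|=1.39160 >1
Stable set (-1.2000, 0).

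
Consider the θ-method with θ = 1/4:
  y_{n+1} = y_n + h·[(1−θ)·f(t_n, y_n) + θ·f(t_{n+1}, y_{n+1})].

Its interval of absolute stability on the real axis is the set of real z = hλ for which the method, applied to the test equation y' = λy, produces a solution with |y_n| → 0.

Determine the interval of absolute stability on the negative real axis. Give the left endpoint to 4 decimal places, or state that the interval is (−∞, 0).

z∈(-4.0000,0).

On y'=λy, z=hλ:
  y_{n+1} = y_n + z·[3/4·y_n + 1/4·y_{n+1}] ⇒ (1 − 1/4z)y_{n+1} = (1 + 3/4z)y_n
  so R(z) = (1 + 3/4z)/(1 − 1/4z).

Solve |R(x)|<1 on ℝ⁻.
x=-1.54: |R|=0.1119
R=−1: 1+3/4x = −1+1/4x ⇒ -1/2x=2 ⇒ x=2/(-1/2)=-4.0000
Confirm numerically:
  x=-3.906: |R|=0.97622 <1
  x=-3.139: |R|=0.75879 <1
  x=-2.197: |R|=0.41811 <1
  x=-1.873: |R|=0.27567 <1
  x=-4.526: |R|=1.12339 >1
  x=-4.457: |R|=1.10808 >1
  x=-4.324: |R|=1.07785 >1
So |R|<1 on (-4.0000, 0).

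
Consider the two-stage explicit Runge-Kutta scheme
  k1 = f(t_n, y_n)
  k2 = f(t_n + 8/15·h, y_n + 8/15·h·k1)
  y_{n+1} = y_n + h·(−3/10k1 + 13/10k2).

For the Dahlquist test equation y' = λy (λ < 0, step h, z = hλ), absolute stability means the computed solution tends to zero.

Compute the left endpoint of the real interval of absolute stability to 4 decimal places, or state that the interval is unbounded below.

left endpoint -1.4423.

With y'=λy (z=hλ):
  k1=λy_n ⇒ h·k1=z·y_n;  k2=λ(1+8/15z)y_n ⇒ h·k2=z(1+8/15z)y_n
  y_{n+1}/y_n = 1 − 3/10z + 13/10z(1+8/15z) = 1 + z + 52/75z²
  Hence R(z) = 1 + z + 52/75z².

Solve |R(x)|<1 on ℝ⁻.
x=-0.67: |R|=0.6412
R=1: x+52/75x²=0 ⇒ x=−75/52=-1.4423; min R=1−1/(4·52/75)=0.6394>−1
Confirm numerically:
  x=-1.196: |R|=0.79576 <1
  x=-0.935: |R|=0.67113 <1
  x=-0.654: |R|=0.64255 <1
  x=-1.843: |R|=1.51201 >1
  x=-1.731: |R|=1.34648 >1
  x=-1.618: |R|=1.19709 >1
Stable set (-1.4423, 0).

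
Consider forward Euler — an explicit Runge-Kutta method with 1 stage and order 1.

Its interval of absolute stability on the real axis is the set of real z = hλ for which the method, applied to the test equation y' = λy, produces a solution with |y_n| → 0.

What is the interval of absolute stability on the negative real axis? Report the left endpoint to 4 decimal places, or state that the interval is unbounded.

Set f=λy, z=hλ:
  order 1, 1-stage ⇒ R(z)=1+z
  (e.g. R(-0.62)=0.38000, |R|=0.38000)

Find x<0 with |R(x)|<1.
x=-0.62: |R|=0.3800
|R(-1.77)|=0.7700 |R(-1.67)|=0.6700 |R(-1.03)|=0.0300
Bisect:
  x_lo=-2.5684 |R|=1.5684  x_hi=-0.0849 |R|=0.9151
  mid=-1.32665 |R|=0.32665 →hi
  mid=-1.94753 |R|=0.94753 →hi
  mid=-2.25797 |R|=1.25797 →lo
  mid=-2.10275 |R|=1.10275 →lo
  mid=-2.02514 |R|=1.02514 →lo
  mid=-1.98634 |R|=0.98634 →hi
  mid=-2.00574 |R|=1.00574 →lo
  mid=-1.99604 |R|=0.99604 →hi
  mid=-2.00089 |R|=1.00089 →lo
  ...
  [-2.00013,-1.99998] ⇒ x*=-2.0000
Stable set (-2.0000, 0).

(-2.0000, 0).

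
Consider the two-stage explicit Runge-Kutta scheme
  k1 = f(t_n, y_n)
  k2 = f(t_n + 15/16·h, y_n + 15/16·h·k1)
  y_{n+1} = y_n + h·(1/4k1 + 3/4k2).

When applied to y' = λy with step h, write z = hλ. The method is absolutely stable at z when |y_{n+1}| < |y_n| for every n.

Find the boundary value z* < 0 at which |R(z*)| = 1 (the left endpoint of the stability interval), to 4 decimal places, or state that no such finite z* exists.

Set f=λy, z=hλ:
  k1=λy_n ⇒ h·k1=z·y_n;  k2=λ(1+15/16z)y_n ⇒ h·k2=z(1+15/16z)y_n
  y_{n+1}/y_n = 1 + 1/4z + 3/4z(1+15/16z) = 1 + z + 45/64z²
  ⇒ R(z) = 1 + z + 45/64z².

Find x<0 with |R(x)|<1.
x=-0.36: |R|=0.7311
R=1: x+45/64x²=0 ⇒ x=−64/45=-1.4222; min R=1−1/(4·45/64)=0.6444>−1
Confirm numerically:
  x=-1.277: |R|=0.86961 <1
  x=-0.914: |R|=0.67339 <1
  x=-0.686: |R|=0.64489 <1
  x=-1.909: |R|=1.65339 >1
  x=-1.882: |R|=1.60842 >1
  x=-1.658: |R|=1.27487 >1
Stable set (-1.4222, 0).

left endpoint -1.4222.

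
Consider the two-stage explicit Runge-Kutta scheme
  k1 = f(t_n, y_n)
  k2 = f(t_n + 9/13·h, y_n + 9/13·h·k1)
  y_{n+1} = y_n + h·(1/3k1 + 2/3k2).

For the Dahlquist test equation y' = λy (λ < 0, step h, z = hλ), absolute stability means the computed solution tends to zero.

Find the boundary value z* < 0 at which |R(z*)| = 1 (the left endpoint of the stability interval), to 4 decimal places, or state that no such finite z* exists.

Set f=λy, z=hλ:
  k1=λy_n ⇒ h·k1=z·y_n;  k2=λ(1+9/13z)y_n ⇒ h·k2=z(1+9/13z)y_n
  y_{n+1}/y_n = 1 + 1/3z + 2/3z(1+9/13z) = 1 + z + 6/13z²
  so R(z) = 1 + z + 6/13z².

Boundary: |R(x)|=1, x<0.
x=-0.95: |R|=0.4665
R=1: x+6/13x²=0 ⇒ x=−13/6=-2.1667; min R=1−1/(4·6/13)=0.4583>−1
Confirm numerically:
  x=-1.842: |R|=0.72398 <1
  x=-1.831: |R|=0.71634 <1
  x=-1.342: |R|=0.48921 <1
  x=-1.081: |R|=0.45834 <1
  x=-2.634: |R|=1.56813 >1
  x=-2.520: |R|=1.41095 >1
  x=-2.224: |R|=1.05885 >1
So |R|<1 on (-2.1667, 0).

left endpoint -2.1667.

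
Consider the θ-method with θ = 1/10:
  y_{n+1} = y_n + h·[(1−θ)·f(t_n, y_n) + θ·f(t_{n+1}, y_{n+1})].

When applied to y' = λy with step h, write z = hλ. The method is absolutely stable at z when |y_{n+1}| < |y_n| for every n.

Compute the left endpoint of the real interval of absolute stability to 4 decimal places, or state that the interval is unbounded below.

Test eqn y'=λy, z=hλ:
  y_{n+1} = y_n + z·[9/10·y_n + 1/10·y_{n+1}] ⇒ (1 − 1/10z)y_{n+1} = (1 + 9/10z)y_n
  so R(z) = (1 + 9/10z)/(1 − 1/10z).

Boundary: |R(x)|=1, x<0.
x=-0.75: |R|=0.3023
R=−1: 1+9/10x = −1+1/10x ⇒ -4/5x=2 ⇒ x=2/(-4/5)=-2.5000
Confirm numerically:
  x=-2.240: |R|=0.83007 <1
  x=-2.184: |R|=0.79251 <1
  x=-1.837: |R|=0.55191 <1
  x=-1.734: |R|=0.47776 <1
  x=-2.829: |R|=1.20516 >1
  x=-2.756: |R|=1.16055 >1
Stable set (-2.5000, 0).

z* = -2.5000.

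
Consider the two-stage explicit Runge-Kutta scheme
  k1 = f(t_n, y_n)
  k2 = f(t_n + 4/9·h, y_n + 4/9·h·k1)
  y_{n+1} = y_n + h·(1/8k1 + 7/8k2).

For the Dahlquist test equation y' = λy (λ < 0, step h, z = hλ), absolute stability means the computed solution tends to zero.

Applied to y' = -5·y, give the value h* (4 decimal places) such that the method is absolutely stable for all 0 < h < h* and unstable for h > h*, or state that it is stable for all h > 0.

(-2.5714,0); λ=-5 ⇒ h* = (18/7)/5 = 0.5143.

Test eqn y'=λy, z=hλ:
  k1=λy_n ⇒ h·k1=z·y_n;  k2=λ(1+4/9z)y_n ⇒ h·k2=z(1+4/9z)y_n
  y_{n+1}/y_n = 1 + 1/8z + 7/8z(1+4/9z) = 1 + z + 7/18z²
  so R(z) = 1 + z + 7/18z².

Boundary: |R(x)|=1, x<0.
x=-1.31: |R|=0.3574
R=1: x+7/18x²=0 ⇒ x=−18/7=-2.5714; min R=1−1/(4·7/18)=0.3571>−1
Confirm numerically:
  x=-2.273: |R|=0.73621 <1
  x=-2.037: |R|=0.57664 <1
  x=-1.293: |R|=0.35716 <1
  x=-1.075: |R|=0.37441 <1
  x=-3.129: |R|=1.67847 >1
  x=-2.612: |R|=1.04121 >1
Interval (-2.5714, 0).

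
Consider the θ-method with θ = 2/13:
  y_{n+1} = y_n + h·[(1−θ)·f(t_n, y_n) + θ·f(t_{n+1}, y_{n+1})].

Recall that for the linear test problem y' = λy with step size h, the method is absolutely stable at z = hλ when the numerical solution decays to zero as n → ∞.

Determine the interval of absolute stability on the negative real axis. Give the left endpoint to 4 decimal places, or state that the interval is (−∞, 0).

(-2.8889, 0).

On y'=λy, z=hλ:
  y_{n+1} = y_n + z·[11/13·y_n + 2/13·y_{n+1}] ⇒ (1 − 2/13z)y_{n+1} = (1 + 11/13z)y_n
  Hence R(z) = (1 + 11/13z)/(1 − 2/13z).

Find x<0 with |R(x)|<1.
x=-0.96: |R|=0.1635
R=−1: 1+11/13x = −1+2/13x ⇒ -9/13x=2 ⇒ x=2/(-9/13)=-2.8889
Confirm numerically:
  x=-2.493: |R|=0.80190 <1
  x=-1.737: |R|=0.37071 <1
  x=-1.581: |R|=0.27169 <1
  x=-3.321: |R|=1.19799 >1
  x=-3.291: |R|=1.18481 >1
  x=-2.989: |R|=1.04748 >1
Interval (-2.8889, 0).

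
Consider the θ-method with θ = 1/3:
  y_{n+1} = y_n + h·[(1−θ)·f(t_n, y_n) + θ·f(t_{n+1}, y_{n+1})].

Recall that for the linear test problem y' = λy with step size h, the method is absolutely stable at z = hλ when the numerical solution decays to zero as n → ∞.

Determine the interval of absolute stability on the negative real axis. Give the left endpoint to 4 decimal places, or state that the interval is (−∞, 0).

z∈(-6.0000,0).

On y'=λy, z=hλ:
  y_{n+1} = y_n + z·[2/3·y_n + 1/3·y_{n+1}] ⇒ (1 − 1/3z)y_{n+1} = (1 + 2/3z)y_n
  R(z) = (1 + 2/3z)/(1 − 1/3z).

Need |R(x)|<1, x<0.
x=-0.96: |R|=0.2727
R=−1: 1+2/3x = −1+1/3x ⇒ -1/3x=2 ⇒ x=2/(-1/3)=-6.0000
Confirm numerically:
  x=-5.836: |R|=0.98144 <1
  x=-4.352: |R|=0.77584 <1
  x=-3.555: |R|=0.62700 <1
  x=-3.385: |R|=0.59045 <1
  x=-6.558: |R|=1.05838 >1
  x=-6.305: |R|=1.03278 >1
Stable set (-6.0000, 0).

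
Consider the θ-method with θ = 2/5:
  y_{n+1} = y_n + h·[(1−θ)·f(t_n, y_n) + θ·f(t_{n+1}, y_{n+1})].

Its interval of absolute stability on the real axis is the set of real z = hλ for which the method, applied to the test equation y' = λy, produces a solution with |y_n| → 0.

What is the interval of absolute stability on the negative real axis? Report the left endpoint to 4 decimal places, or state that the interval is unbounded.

z∈(-10.0000,0).

With y'=λy (z=hλ):
  y_{n+1} = y_n + z·[3/5·y_n + 2/5·y_{n+1}] ⇒ (1 − 2/5z)y_{n+1} = (1 + 3/5z)y_n
  Hence R(z) = (1 + 3/5z)/(1 − 2/5z).

Boundary: |R(x)|=1, x<0.
x=-1.11: |R|=0.2313
R=−1: 1+3/5x = −1+2/5x ⇒ -1/5x=2 ⇒ x=2/(-1/5)=-10.0000
Confirm numerically:
  x=-8.956: |R|=0.95443 <1
  x=-6.224: |R|=0.78359 <1
  x=-5.978: |R|=0.76280 <1
  x=-10.542: |R|=1.02078 >1
  x=-10.427: |R|=1.01652 >1
  x=-10.070: |R|=1.00278 >1
Stable set (-10.0000, 0).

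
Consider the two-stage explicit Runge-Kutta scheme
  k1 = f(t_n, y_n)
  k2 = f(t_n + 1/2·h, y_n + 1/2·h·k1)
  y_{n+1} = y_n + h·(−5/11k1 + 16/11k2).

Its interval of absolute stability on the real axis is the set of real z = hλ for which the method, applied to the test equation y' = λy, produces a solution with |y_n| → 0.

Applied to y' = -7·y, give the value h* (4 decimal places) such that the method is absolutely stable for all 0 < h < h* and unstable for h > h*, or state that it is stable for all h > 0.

Test eqn y'=λy, z=hλ:
  k1=λy_n ⇒ h·k1=z·y_n;  k2=λ(1+1/2z)y_n ⇒ h·k2=z(1+1/2z)y_n
  y_{n+1}/y_n = 1 − 5/11z + 16/11z(1+1/2z) = 1 + z + 8/11z²
  ⇒ R(z) = 1 + z + 8/11z².

Solve |R(x)|<1 on ℝ⁻.
x=-0.36: |R|=0.7343
R=1: x+8/11x²=0 ⇒ x=−11/8=-1.3750; min R=1−1/(4·8/11)=0.6562>−1
Confirm numerically:
  x=-1.052: |R|=0.75288 <1
  x=-0.895: |R|=0.68756 <1
  x=-0.868: |R|=0.67994 <1
  x=-1.899: |R|=1.72369 >1
  x=-1.675: |R|=1.36545 >1
Interval (-1.3750, 0).

(-1.3750,0); λ=-7 ⇒ h* = (11/8)/7 = 0.1964.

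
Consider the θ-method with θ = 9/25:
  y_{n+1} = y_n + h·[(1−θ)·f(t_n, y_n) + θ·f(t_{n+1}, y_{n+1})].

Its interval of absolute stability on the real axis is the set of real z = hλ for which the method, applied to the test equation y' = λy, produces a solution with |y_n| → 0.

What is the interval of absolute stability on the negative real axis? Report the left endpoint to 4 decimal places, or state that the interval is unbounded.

With y'=λy (z=hλ):
  y_{n+1} = y_n + z·[16/25·y_n + 9/25·y_{n+1}] ⇒ (1 − 9/25z)y_{n+1} = (1 + 16/25z)y_n
  R(z) = (1 + 16/25z)/(1 − 9/25z).

Need |R(x)|<1, x<0.
x=-0.42: |R|=0.6352
R=−1: 1+16/25x = −1+9/25x ⇒ -7/25x=2 ⇒ x=2/(-7/25)=-7.1429
Confirm numerically:
  x=-5.484: |R|=0.84383 <1
  x=-4.002: |R|=0.63968 <1
  x=-3.347: |R|=0.51797 <1
  x=-7.509: |R|=1.02768 >1
  x=-7.353: |R|=1.01613 >1
Stable set (-7.1429, 0).

z∈(-7.1429,0).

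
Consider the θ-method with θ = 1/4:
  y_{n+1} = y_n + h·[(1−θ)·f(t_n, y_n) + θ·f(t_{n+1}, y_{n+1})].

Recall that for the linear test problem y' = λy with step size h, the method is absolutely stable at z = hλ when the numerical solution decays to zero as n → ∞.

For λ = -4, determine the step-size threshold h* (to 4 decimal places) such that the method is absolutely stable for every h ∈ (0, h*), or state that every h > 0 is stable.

(-4.0000,0); λ=-4 ⇒ h* = (4)/4 = 1.0000.

Test eqn y'=λy, z=hλ:
  y_{n+1} = y_n + z·[3/4·y_n + 1/4·y_{n+1}] ⇒ (1 − 1/4z)y_{n+1} = (1 + 3/4z)y_n
  ⇒ R(z) = (1 + 3/4z)/(1 − 1/4z).

Solve |R(x)|<1 on ℝ⁻.
x=-1.34: |R|=0.0037
R=−1: 1+3/4x = −1+1/4x ⇒ -1/2x=2 ⇒ x=2/(-1/2)=-4.0000
Confirm numerically:
  x=-3.432: |R|=0.84715 <1
  x=-3.048: |R|=0.72985 <1
  x=-1.910: |R|=0.29272 <1
  x=-4.542: |R|=1.12690 >1
  x=-4.369: |R|=1.08818 >1
  x=-4.030: |R|=1.00747 >1
Interval (-4.0000, 0).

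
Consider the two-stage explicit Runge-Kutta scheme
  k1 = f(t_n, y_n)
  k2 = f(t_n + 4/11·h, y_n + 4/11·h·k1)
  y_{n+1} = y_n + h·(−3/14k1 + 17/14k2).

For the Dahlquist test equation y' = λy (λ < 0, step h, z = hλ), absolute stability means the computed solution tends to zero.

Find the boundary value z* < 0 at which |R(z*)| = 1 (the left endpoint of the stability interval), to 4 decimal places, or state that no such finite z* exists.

z* = -2.2647.

Set f=λy, z=hλ:
  k1=λy_n ⇒ h·k1=z·y_n;  k2=λ(1+4/11z)y_n ⇒ h·k2=z(1+4/11z)y_n
  y_{n+1}/y_n = 1 − 3/14z + 17/14z(1+4/11z) = 1 + z + 34/77z²
  so R(z) = 1 + z + 34/77z².

Need |R(x)|<1, x<0.
x=-0.54: |R|=0.5888
R=1: x+34/77x²=0 ⇒ x=−77/34=-2.2647; min R=1−1/(4·34/77)=0.4338>−1
Confirm numerically:
  x=-1.797: |R|=0.62888 <1
  x=-1.310: |R|=0.44776 <1
  x=-1.200: |R|=0.43584 <1
  x=-2.762: |R|=1.60649 >1
  x=-2.672: |R|=1.48054 >1
  x=-2.574: |R|=1.35153 >1
So |R|<1 on (-2.2647, 0).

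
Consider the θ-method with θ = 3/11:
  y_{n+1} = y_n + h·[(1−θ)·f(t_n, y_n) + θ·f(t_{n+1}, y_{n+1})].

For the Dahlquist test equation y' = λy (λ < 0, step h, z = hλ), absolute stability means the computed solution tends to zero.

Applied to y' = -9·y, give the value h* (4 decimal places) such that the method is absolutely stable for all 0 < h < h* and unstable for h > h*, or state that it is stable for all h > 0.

Test eqn y'=λy, z=hλ:
  y_{n+1} = y_n + z·[8/11·y_n + 3/11·y_{n+1}] ⇒ (1 − 3/11z)y_{n+1} = (1 + 8/11z)y_n
  R(z) = (1 + 8/11z)/(1 − 3/11z).

Find x<0 with |R(x)|<1.
x=-1.67: |R|=0.1474
R=−1: 1+8/11x = −1+3/11x ⇒ -5/11x=2 ⇒ x=2/(-5/11)=-4.4000
Confirm numerically:
  x=-4.323: |R|=0.98394 <1
  x=-3.788: |R|=0.86317 <1
  x=-3.615: |R|=0.82033 <1
  x=-2.505: |R|=0.48825 <1
  x=-4.664: |R|=1.05282 >1
  x=-4.431: |R|=1.00638 >1
Interval (-4.4000, 0).

(-4.4000,0); λ=-9 ⇒ h* = (22/5)/9 = 0.4889.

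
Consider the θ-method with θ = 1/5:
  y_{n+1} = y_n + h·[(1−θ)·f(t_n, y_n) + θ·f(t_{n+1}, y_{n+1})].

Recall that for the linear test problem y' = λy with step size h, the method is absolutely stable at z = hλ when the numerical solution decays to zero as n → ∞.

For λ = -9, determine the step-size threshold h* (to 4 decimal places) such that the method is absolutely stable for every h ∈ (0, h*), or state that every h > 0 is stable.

(-3.3333,0); λ=-9 ⇒ h* = (10/3)/9 = 0.3704.

On y'=λy, z=hλ:
  y_{n+1} = y_n + z·[4/5·y_n + 1/5·y_{n+1}] ⇒ (1 − 1/5z)y_{n+1} = (1 + 4/5z)y_n
  ⇒ R(z) = (1 + 4/5z)/(1 − 1/5z).

Need |R(x)|<1, x<0.
x=-1.62: |R|=0.2236
R=−1: 1+4/5x = −1+1/5x ⇒ -3/5x=2 ⇒ x=2/(-3/5)=-3.3333
Confirm numerically:
  x=-2.770: |R|=0.78250 <1
  x=-2.611: |R|=0.71528 <1
  x=-2.141: |R|=0.49909 <1
  x=-1.936: |R|=0.39562 <1
  x=-3.901: |R|=1.19133 >1
  x=-3.784: |R|=1.15392 >1
Interval (-3.3333, 0).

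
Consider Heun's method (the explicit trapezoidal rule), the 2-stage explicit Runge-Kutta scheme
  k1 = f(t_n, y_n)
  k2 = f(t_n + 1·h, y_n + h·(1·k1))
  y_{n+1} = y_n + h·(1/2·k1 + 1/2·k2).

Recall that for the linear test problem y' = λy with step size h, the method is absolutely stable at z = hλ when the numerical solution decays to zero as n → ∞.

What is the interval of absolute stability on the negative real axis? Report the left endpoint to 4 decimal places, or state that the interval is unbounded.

With y'=λy (z=hλ):
  order 2, 2-stage ⇒ R(z)=1+z+z^2/2
  (e.g. R(-1.7)=0.74500, |R|=0.74500)

Boundary: |R(x)|=1, x<0.
x=-1.7: |R|=0.7450
|R(-1.99)|=0.9900 |R(-1.98)|=0.9802 |R(-1.82)|=0.8362
Bisect:
  x_lo=-2.4733 |R|=1.5852  x_hi=-0.0867 |R|=0.9171
  mid=-1.27998 |R|=0.53919 →hi
  mid=-1.87661 |R|=0.88423 →hi
  mid=-2.17493 |R|=1.19023 →lo
  mid=-2.02577 |R|=1.02611 →lo
  mid=-1.95119 |R|=0.95238 →hi
  mid=-1.98848 |R|=0.98855 →hi
  mid=-2.00713 |R|=1.00715 →lo
  mid=-1.99781 |R|=0.99781 →hi
  mid=-2.00247 |R|=1.00247 →lo
  mid=-2.00014 |R|=1.00014 →lo
  ...
  [-2.00014,-1.99999] ⇒ x*=-2.0000
So |R|<1 on (-2.0000, 0).

z∈(-2.0000,0).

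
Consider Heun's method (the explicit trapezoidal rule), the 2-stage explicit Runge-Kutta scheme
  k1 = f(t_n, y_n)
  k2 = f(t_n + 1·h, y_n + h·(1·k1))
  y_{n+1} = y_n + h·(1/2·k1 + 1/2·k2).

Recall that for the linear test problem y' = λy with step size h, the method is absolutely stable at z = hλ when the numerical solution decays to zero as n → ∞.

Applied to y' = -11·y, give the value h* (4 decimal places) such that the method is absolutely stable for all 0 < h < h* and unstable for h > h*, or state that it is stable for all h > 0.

Set f=λy, z=hλ:
  order 2, 2-stage ⇒ R(z)=1+z+z^2/2
  (e.g. R(-1.53)=0.64045, |R|=0.64045)

Boundary: |R(x)|=1, x<0.
x=-1.53: |R|=0.6404
|R(-2.4)|=1.4800 |R(-1.75)|=0.7812 |R(-1.72)|=0.7592
Bisect:
  x_lo=-2.5867 |R|=1.7588  x_hi=-0.2958 |R|=0.7479
  mid=-1.44126 |R|=0.59736 →hi
  mid=-2.01397 |R|=1.01407 →lo
  mid=-1.72762 |R|=0.76471 →hi
  mid=-1.87079 |R|=0.87914 →hi
  mid=-1.94238 |R|=0.94404 →hi
  mid=-1.97818 |R|=0.97841 →hi
  mid=-1.99607 |R|=0.99608 →hi
  ...
  [-2.00013,-1.99999] ⇒ x*=-2.0000
Interval (-2.0000, 0).

(-2.0000,0); λ=-11 ⇒ h* = 0.1818.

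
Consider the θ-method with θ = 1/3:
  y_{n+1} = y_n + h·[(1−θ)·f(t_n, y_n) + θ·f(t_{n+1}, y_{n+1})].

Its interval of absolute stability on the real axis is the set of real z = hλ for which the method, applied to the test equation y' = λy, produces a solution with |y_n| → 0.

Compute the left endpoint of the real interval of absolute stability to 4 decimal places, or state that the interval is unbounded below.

left endpoint -6.0000.

With y'=λy (z=hλ):
  y_{n+1} = y_n + z·[2/3·y_n + 1/3·y_{n+1}] ⇒ (1 − 1/3z)y_{n+1} = (1 + 2/3z)y_n
  Hence R(z) = (1 + 2/3z)/(1 − 1/3z).

Find x<0 with |R(x)|<1.
x=-1.11: |R|=0.1898
R=−1: 1+2/3x = −1+1/3x ⇒ -1/3x=2 ⇒ x=2/(-1/3)=-6.0000
Confirm numerically:
  x=-5.635: |R|=0.95773 <1
  x=-5.514: |R|=0.94292 <1
  x=-2.533: |R|=0.37340 <1
  x=-6.515: |R|=1.05413 >1
  x=-6.300: |R|=1.03226 >1
  x=-6.242: |R|=1.02618 >1
So |R|<1 on (-6.0000, 0).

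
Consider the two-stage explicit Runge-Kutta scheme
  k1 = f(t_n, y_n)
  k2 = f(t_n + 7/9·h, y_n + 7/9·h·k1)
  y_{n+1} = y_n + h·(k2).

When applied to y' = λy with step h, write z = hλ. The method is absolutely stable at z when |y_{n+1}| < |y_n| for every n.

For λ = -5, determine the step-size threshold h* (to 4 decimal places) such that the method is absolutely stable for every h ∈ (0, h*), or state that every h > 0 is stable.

With y'=λy (z=hλ):
  k1=λy_n ⇒ h·k1=z·y_n;  k2=λ(1+7/9z)y_n ⇒ h·k2=z(1+7/9z)y_n
  y_{n+1}/y_n = 1 + z(1+7/9z) = 1 + z + 7/9z²
  Hence R(z) = 1 + z + 7/9z².

Boundary: |R(x)|=1, x<0.
x=-0.74: |R|=0.6859
R=1: x+7/9x²=0 ⇒ x=−9/7=-1.2857; min R=1−1/(4·7/9)=0.6786>−1
Confirm numerically:
  x=-1.072: |R|=0.82181 <1
  x=-1.006: |R|=0.78114 <1
  x=-0.740: |R|=0.68591 <1
  x=-1.816: |R|=1.74900 >1
  x=-1.795: |R|=1.71102 >1
  x=-1.592: |R|=1.37925 >1
Stable set (-1.2857, 0).

(-1.2857,0); λ=-5 ⇒ h* = (9/7)/5 = 0.2571.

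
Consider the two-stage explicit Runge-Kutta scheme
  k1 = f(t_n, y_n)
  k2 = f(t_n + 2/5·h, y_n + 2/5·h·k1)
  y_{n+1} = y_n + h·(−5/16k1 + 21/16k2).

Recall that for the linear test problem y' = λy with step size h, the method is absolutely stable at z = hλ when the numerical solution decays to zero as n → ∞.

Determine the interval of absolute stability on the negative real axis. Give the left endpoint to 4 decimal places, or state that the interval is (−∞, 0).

Test eqn y'=λy, z=hλ:
  k1=λy_n ⇒ h·k1=z·y_n;  k2=λ(1+2/5z)y_n ⇒ h·k2=z(1+2/5z)y_n
  y_{n+1}/y_n = 1 − 5/16z + 21/16z(1+2/5z) = 1 + z + 21/40z²
  so R(z) = 1 + z + 21/40z².

Find x<0 with |R(x)|<1.
x=-0.46: |R|=0.6511
R=1: x+21/40x²=0 ⇒ x=−40/21=-1.9048; min R=1−1/(4·21/40)=0.5238>−1
Confirm numerically:
  x=-1.840: |R|=0.93744 <1
  x=-1.698: |R|=0.81568 <1
  x=-1.561: |R|=0.71828 <1
  x=-1.070: |R|=0.53107 <1
  x=-2.436: |R|=1.67940 >1
  x=-2.434: |R|=1.67629 >1
  x=-2.396: |R|=1.61793 >1
Stable set (-1.9048, 0).

z∈(-1.9048,0).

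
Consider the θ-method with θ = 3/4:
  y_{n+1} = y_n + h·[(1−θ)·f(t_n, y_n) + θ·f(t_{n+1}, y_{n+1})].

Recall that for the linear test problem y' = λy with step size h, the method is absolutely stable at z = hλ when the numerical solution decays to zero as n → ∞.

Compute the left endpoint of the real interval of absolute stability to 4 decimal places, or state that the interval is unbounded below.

interval (−∞, 0).

With y'=λy (z=hλ):
  y_{n+1} = y_n + z·[1/4·y_n + 3/4·y_{n+1}] ⇒ (1 − 3/4z)y_{n+1} = (1 + 1/4z)y_n
  so R(z) = (1 + 1/4z)/(1 − 3/4z).

Boundary: |R(x)|=1, x<0.
x=-0.35: |R|=0.7228
x=-2: |R|=0.2000
x=-10: |R|=0.1765
x=-100: |R|=0.3158
θ=3/4≥1/2 ⇒ |1+1/4x|<|1−3/4x| ∀x<0 ⇒ unbounded interval.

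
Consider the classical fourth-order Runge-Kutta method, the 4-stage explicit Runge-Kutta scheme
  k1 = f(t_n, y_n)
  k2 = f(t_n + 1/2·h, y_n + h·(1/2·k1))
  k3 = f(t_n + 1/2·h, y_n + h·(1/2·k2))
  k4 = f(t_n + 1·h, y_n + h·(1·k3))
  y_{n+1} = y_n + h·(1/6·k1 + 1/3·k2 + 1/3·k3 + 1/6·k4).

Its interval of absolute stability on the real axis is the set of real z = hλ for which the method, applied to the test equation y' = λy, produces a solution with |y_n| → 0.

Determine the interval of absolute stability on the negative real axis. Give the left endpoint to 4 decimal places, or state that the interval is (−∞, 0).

z∈(-2.7853,0).

On y'=λy, z=hλ:
  order 4, 4-stage ⇒ R(z)=1+z+z^2/2+z^3/6+z^4/24
  (e.g. R(-1.64)=0.27106, |R|=0.27106)

Boundary: |R(x)|=1, x<0.
x=-1.64: |R|=0.2711
|R(-3.15)|=1.7043 |R(-3.02)|=1.4155 |R(-2.92)|=1.2228
Bisect:
  x_lo=-3.3851 |R|=2.3504  x_hi=-0.2127 |R|=0.8084
  mid=-1.79889 |R|=0.28523 →hi
  mid=-2.59198 |R|=0.74557 →hi
  mid=-2.98853 |R|=1.35222 →lo
  mid=-2.79025 |R|=1.00750 →lo
  mid=-2.69112 |R|=0.86705 →hi
  mid=-2.74069 |R|=0.93480 →hi
  mid=-2.76547 |R|=0.97052 →hi
  ...
  [-2.78541,-2.78522] ⇒ x*=-2.7853
Interval (-2.7853, 0).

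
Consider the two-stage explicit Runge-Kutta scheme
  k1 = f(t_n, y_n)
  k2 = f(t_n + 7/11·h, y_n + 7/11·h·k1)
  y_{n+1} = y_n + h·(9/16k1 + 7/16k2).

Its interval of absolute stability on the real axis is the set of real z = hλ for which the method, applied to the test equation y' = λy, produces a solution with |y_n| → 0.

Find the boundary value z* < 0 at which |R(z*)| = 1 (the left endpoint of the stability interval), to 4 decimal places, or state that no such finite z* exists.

Test eqn y'=λy, z=hλ:
  k1=λy_n ⇒ h·k1=z·y_n;  k2=λ(1+7/11z)y_n ⇒ h·k2=z(1+7/11z)y_n
  y_{n+1}/y_n = 1 + 9/16z + 7/16z(1+7/11z) = 1 + z + 49/176z²
  so R(z) = 1 + z + 49/176z².

Find x<0 with |R(x)|<1.
x=-0.63: |R|=0.4805
R=1: x+49/176x²=0 ⇒ x=−176/49=-3.5918; min R=1−1/(4·49/176)=0.1020>−1
Confirm numerically:
  x=-3.307: |R|=0.73775 <1
  x=-2.505: |R|=0.24202 <1
  x=-2.327: |R|=0.18057 <1
  x=-3.926: |R|=1.36525 >1
  x=-3.665: |R|=1.07465 >1
Interval (-3.5918, 0).

z* = -3.5918.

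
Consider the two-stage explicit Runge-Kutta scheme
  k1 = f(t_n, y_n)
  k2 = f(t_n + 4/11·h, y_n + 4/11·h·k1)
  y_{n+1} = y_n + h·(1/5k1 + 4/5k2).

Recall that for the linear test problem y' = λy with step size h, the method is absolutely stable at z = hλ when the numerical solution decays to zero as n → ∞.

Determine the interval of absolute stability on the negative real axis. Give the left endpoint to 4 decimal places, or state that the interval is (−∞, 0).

Set f=λy, z=hλ:
  k1=λy_n ⇒ h·k1=z·y_n;  k2=λ(1+4/11z)y_n ⇒ h·k2=z(1+4/11z)y_n
  y_{n+1}/y_n = 1 + 1/5z + 4/5z(1+4/11z) = 1 + z + 16/55z²
  Hence R(z) = 1 + z + 16/55z².

Solve |R(x)|<1 on ℝ⁻.
x=-0.56: |R|=0.5312
R=1: x+16/55x²=0 ⇒ x=−55/16=-3.4375; min R=1−1/(4·16/55)=0.1406>−1
Confirm numerically:
  x=-2.936: |R|=0.57166 <1
  x=-2.468: |R|=0.30393 <1
  x=-2.067: |R|=0.17591 <1
  x=-1.577: |R|=0.14647 <1
  x=-3.938: |R|=1.57337 >1
  x=-3.593: |R|=1.16253 >1
  x=-3.582: |R|=1.15057 >1
Stable set (-3.4375, 0).

z∈(-3.4375,0).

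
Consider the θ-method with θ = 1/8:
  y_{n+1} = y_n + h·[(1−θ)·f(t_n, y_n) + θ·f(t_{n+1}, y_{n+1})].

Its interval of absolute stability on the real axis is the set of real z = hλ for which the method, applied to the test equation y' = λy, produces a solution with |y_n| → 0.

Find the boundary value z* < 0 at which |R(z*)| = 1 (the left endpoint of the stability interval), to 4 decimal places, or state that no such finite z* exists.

Test eqn y'=λy, z=hλ:
  y_{n+1} = y_n + z·[7/8·y_n + 1/8·y_{n+1}] ⇒ (1 − 1/8z)y_{n+1} = (1 + 7/8z)y_n
  ⇒ R(z) = (1 + 7/8z)/(1 − 1/8z).

Boundary: |R(x)|=1, x<0.
x=-1.03: |R|=0.0875
R=−1: 1+7/8x = −1+1/8x ⇒ -3/4x=2 ⇒ x=2/(-3/4)=-2.6667
Confirm numerically:
  x=-2.159: |R|=0.70017 <1
  x=-1.982: |R|=0.58846 <1
  x=-1.565: |R|=0.30894 <1
  x=-3.048: |R|=1.20710 >1
  x=-2.924: |R|=1.14134 >1
So |R|<1 on (-2.6667, 0).

left endpoint -2.6667.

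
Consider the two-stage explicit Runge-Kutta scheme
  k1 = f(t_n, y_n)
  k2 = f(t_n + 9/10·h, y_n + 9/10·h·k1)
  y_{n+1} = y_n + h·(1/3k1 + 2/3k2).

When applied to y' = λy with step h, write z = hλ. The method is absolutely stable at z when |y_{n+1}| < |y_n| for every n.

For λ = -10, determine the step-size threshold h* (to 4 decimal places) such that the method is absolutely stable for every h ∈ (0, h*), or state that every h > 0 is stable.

On y'=λy, z=hλ:
  k1=λy_n ⇒ h·k1=z·y_n;  k2=λ(1+9/10z)y_n ⇒ h·k2=z(1+9/10z)y_n
  y_{n+1}/y_n = 1 + 1/3z + 2/3z(1+9/10z) = 1 + z + 3/5z²
  Hence R(z) = 1 + z + 3/5z².

Solve |R(x)|<1 on ℝ⁻.
x=-0.53: |R|=0.6385
R=1: x+3/5x²=0 ⇒ x=−5/3=-1.6667; min R=1−1/(4·3/5)=0.5833>−1
Confirm numerically:
  x=-1.542: |R|=0.88466 <1
  x=-1.389: |R|=0.76859 <1
  x=-1.058: |R|=0.61362 <1
  x=-2.114: |R|=1.56740 >1
  x=-2.109: |R|=1.55973 >1
  x=-1.888: |R|=1.25073 >1
Interval (-1.6667, 0).

(-1.6667,0); λ=-10 ⇒ h* = (5/3)/10 = 0.1667.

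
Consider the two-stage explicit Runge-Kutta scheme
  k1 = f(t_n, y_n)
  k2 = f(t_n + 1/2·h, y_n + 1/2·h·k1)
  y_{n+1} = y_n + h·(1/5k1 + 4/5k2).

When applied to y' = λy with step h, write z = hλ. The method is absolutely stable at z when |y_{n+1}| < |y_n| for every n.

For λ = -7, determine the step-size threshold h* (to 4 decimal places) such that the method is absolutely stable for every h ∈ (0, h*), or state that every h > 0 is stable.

(-2.5000,0); λ=-7 ⇒ h* = (5/2)/7 = 0.3571.

With y'=λy (z=hλ):
  k1=λy_n ⇒ h·k1=z·y_n;  k2=λ(1+1/2z)y_n ⇒ h·k2=z(1+1/2z)y_n
  y_{n+1}/y_n = 1 + 1/5z + 4/5z(1+1/2z) = 1 + z + 2/5z²
  Hence R(z) = 1 + z + 2/5z².

Need |R(x)|<1, x<0.
x=-0.44: |R|=0.6374
R=1: x+2/5x²=0 ⇒ x=−5/2=-2.5000; min R=1−1/(4·2/5)=0.3750>−1
Confirm numerically:
  x=-1.742: |R|=0.47183 <1
  x=-1.605: |R|=0.42541 <1
  x=-1.101: |R|=0.38388 <1
  x=-3.098: |R|=1.74104 >1
  x=-2.690: |R|=1.20444 >1
Stable set (-2.5000, 0).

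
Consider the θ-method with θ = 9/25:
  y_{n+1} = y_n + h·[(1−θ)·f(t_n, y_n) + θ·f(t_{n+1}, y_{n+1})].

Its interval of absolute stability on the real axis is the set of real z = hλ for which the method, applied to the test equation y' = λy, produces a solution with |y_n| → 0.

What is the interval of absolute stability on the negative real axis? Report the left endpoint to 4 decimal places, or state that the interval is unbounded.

On y'=λy, z=hλ:
  y_{n+1} = y_n + z·[16/25·y_n + 9/25·y_{n+1}] ⇒ (1 − 9/25z)y_{n+1} = (1 + 16/25z)y_n
  Hence R(z) = (1 + 16/25z)/(1 − 9/25z).

Need |R(x)|<1, x<0.
x=-0.66: |R|=0.4667
R=−1: 1+16/25x = −1+9/25x ⇒ -7/25x=2 ⇒ x=2/(-7/25)=-7.1429
Confirm numerically:
  x=-4.734: |R|=0.75058 <1
  x=-3.764: |R|=0.59827 <1
  x=-3.604: |R|=0.56870 <1
  x=-7.636: |R|=1.03683 >1
  x=-7.192: |R|=1.00383 >1
  x=-7.185: |R|=1.00329 >1
Stable set (-7.1429, 0).

z∈(-7.1429,0).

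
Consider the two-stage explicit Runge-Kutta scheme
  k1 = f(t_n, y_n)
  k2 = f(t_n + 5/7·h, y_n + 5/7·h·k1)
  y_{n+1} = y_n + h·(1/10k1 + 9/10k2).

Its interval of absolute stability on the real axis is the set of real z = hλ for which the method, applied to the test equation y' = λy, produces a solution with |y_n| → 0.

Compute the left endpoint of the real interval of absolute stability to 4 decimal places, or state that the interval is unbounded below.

z* = -1.5556.

Test eqn y'=λy, z=hλ:
  k1=λy_n ⇒ h·k1=z·y_n;  k2=λ(1+5/7z)y_n ⇒ h·k2=z(1+5/7z)y_n
  y_{n+1}/y_n = 1 + 1/10z + 9/10z(1+5/7z) = 1 + z + 9/14z²
  R(z) = 1 + z + 9/14z².

Boundary: |R(x)|=1, x<0.
x=-1.75: |R|=1.2188
R=1: x+9/14x²=0 ⇒ x=−14/9=-1.5556; min R=1−1/(4·9/14)=0.6111>−1
Confirm numerically:
  x=-1.291: |R|=0.78044 <1
  x=-1.038: |R|=0.65464 <1
  x=-0.831: |R|=0.61293 <1
  x=-0.763: |R|=0.61125 <1
  x=-1.693: |R|=1.14959 >1
  x=-1.578: |R|=1.02277 >1
Interval (-1.5556, 0).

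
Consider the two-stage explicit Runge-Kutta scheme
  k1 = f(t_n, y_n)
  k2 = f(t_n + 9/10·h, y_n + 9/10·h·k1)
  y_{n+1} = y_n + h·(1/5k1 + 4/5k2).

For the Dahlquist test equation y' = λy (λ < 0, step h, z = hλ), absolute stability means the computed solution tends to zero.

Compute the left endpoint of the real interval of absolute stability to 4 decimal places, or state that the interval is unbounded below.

On y'=λy, z=hλ:
  k1=λy_n ⇒ h·k1=z·y_n;  k2=λ(1+9/10z)y_n ⇒ h·k2=z(1+9/10z)y_n
  y_{n+1}/y_n = 1 + 1/5z + 4/5z(1+9/10z) = 1 + z + 18/25z²
  ⇒ R(z) = 1 + z + 18/25z².

Boundary: |R(x)|=1, x<0.
x=-0.81: |R|=0.6624
R=1: x+18/25x²=0 ⇒ x=−25/18=-1.3889; min R=1−1/(4·18/25)=0.6528>−1
Confirm numerically:
  x=-1.148: |R|=0.80089 <1
  x=-0.630: |R|=0.65577 <1
  x=-0.604: |R|=0.65867 <1
  x=-1.798: |R|=1.52962 >1
  x=-1.731: |R|=1.42638 >1
  x=-1.687: |R|=1.36210 >1
So |R|<1 on (-1.3889, 0).

left endpoint -1.3889.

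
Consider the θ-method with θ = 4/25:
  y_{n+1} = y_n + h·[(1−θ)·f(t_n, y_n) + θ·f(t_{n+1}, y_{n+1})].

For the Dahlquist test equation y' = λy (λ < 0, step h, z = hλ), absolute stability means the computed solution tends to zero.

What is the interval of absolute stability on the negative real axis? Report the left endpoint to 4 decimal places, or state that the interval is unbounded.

On y'=λy, z=hλ:
  y_{n+1} = y_n + z·[21/25·y_n + 4/25·y_{n+1}] ⇒ (1 − 4/25z)y_{n+1} = (1 + 21/25z)y_n
  ⇒ R(z) = (1 + 21/25z)/(1 − 4/25z).

Find x<0 with |R(x)|<1.
x=-0.75: |R|=0.3304
R=−1: 1+21/25x = −1+4/25x ⇒ -17/25x=2 ⇒ x=2/(-17/25)=-2.9412
Confirm numerically:
  x=-2.528: |R|=0.79995 <1
  x=-2.382: |R|=0.72469 <1
  x=-1.828: |R|=0.41434 <1
  x=-1.277: |R|=0.06035 <1
  x=-3.439: |R|=1.21837 >1
  x=-3.262: |R|=1.14335 >1
Stable set (-2.9412, 0).

(-2.9412, 0).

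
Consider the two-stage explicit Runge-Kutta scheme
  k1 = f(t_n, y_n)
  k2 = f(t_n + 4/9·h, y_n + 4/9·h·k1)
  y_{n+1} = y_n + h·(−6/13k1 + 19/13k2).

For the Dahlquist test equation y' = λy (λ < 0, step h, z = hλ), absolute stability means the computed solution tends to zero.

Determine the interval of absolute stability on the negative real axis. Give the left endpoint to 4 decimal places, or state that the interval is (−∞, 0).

With y'=λy (z=hλ):
  k1=λy_n ⇒ h·k1=z·y_n;  k2=λ(1+4/9z)y_n ⇒ h·k2=z(1+4/9z)y_n
  y_{n+1}/y_n = 1 − 6/13z + 19/13z(1+4/9z) = 1 + z + 76/117z²
  R(z) = 1 + z + 76/117z².

Find x<0 with |R(x)|<1.
x=-1.06: |R|=0.6699
R=1: x+76/117x²=0 ⇒ x=−117/76=-1.5395; min R=1−1/(4·76/117)=0.6151>−1
Confirm numerically:
  x=-1.492: |R|=0.95399 <1
  x=-1.339: |R|=0.82563 <1
  x=-1.195: |R|=0.73261 <1
  x=-0.784: |R|=0.61526 <1
  x=-2.060: |R|=1.69653 >1
  x=-1.935: |R|=1.49715 >1
Stable set (-1.5395, 0).

z∈(-1.5395,0).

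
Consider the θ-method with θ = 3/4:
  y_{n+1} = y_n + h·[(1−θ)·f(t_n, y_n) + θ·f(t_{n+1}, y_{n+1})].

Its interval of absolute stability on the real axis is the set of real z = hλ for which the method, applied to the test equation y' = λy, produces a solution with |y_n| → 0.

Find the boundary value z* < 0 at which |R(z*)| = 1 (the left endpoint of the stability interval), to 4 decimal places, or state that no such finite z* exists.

unbounded; (−∞, 0).

On y'=λy, z=hλ:
  y_{n+1} = y_n + z·[1/4·y_n + 3/4·y_{n+1}] ⇒ (1 − 3/4z)y_{n+1} = (1 + 1/4z)y_n
  R(z) = (1 + 1/4z)/(1 − 3/4z).

Need |R(x)|<1, x<0.
x=-0.68: |R|=0.5497
x=-2: |R|=0.2000
x=-10: |R|=0.1765
x=-100: |R|=0.3158
θ=3/4≥1/2 ⇒ |1+1/4x|<|1−3/4x| ∀x<0 ⇒ stable on all of ℝ⁻.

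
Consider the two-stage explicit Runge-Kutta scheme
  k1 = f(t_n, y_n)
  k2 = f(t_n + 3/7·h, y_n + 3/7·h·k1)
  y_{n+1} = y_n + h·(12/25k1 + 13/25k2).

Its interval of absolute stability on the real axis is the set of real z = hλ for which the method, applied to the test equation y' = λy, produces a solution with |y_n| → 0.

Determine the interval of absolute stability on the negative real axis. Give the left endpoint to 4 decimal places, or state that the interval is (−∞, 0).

z∈(-4.4872,0).

With y'=λy (z=hλ):
  k1=λy_n ⇒ h·k1=z·y_n;  k2=λ(1+3/7z)y_n ⇒ h·k2=z(1+3/7z)y_n
  y_{n+1}/y_n = 1 + 12/25z + 13/25z(1+3/7z) = 1 + z + 39/175z²
  Hence R(z) = 1 + z + 39/175z².

Solve |R(x)|<1 on ℝ⁻.
x=-1.28: |R|=0.0851
R=1: x+39/175x²=0 ⇒ x=−175/39=-4.4872; min R=1−1/(4·39/175)=-0.1218>−1
Confirm numerically:
  x=-4.273: |R|=0.79604 <1
  x=-3.673: |R|=0.33355 <1
  x=-3.432: |R|=0.19295 <1
  x=-2.466: |R|=0.11077 <1
  x=-5.035: |R|=1.61470 >1
  x=-4.948: |R|=1.50815 >1
Stable set (-4.4872, 0).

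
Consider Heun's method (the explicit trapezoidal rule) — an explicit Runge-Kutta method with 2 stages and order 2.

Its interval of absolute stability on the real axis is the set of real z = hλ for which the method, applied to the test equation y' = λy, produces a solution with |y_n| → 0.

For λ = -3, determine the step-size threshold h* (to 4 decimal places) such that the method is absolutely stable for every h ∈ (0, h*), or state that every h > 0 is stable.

(-2.0000,0); λ=-3 ⇒ h* = 0.6667.

With y'=λy (z=hλ):
  order 2, 2-stage ⇒ R(z)=1+z+z^2/2
  (e.g. R(-1.3)=0.54500, |R|=0.54500)

Need |R(x)|<1, x<0.
x=-1.3: |R|=0.5450
|R(-1.53)|=0.6404 |R(-0.76)|=0.5288 |R(-0.6)|=0.5800
Bisect:
  x_lo=-2.5948 |R|=1.7716  x_hi=-0.3883 |R|=0.6871
  mid=-1.49154 |R|=0.62080 →hi
  mid=-2.04315 |R|=1.04408 →lo
  mid=-1.76734 |R|=0.79441 →hi
  mid=-1.90525 |R|=0.90974 →hi
  mid=-1.97420 |R|=0.97453 →hi
  mid=-2.00868 |R|=1.00871 →lo
  mid=-1.99144 |R|=0.99147 →hi
  mid=-2.00006 |R|=1.00006 →lo
  mid=-1.99575 |R|=0.99576 →hi
  mid=-1.99790 |R|=0.99790 →hi
  ...
  [-2.00006,-1.99992] ⇒ x*=-2.0000
So |R|<1 on (-2.0000, 0).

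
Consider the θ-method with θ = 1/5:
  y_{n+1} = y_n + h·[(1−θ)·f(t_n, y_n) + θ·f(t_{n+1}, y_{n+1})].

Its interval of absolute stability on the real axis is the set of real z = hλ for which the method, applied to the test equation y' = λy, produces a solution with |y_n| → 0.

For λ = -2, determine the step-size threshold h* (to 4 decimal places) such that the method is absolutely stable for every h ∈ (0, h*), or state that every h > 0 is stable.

(-3.3333,0); λ=-2 ⇒ h* = (10/3)/2 = 1.6667.

With y'=λy (z=hλ):
  y_{n+1} = y_n + z·[4/5·y_n + 1/5·y_{n+1}] ⇒ (1 − 1/5z)y_{n+1} = (1 + 4/5z)y_n
  so R(z) = (1 + 4/5z)/(1 − 1/5z).

Find x<0 with |R(x)|<1.
x=-1.03: |R|=0.1459
R=−1: 1+4/5x = −1+1/5x ⇒ -3/5x=2 ⇒ x=2/(-3/5)=-3.3333
Confirm numerically:
  x=-3.215: |R|=0.95679 <1
  x=-2.346: |R|=0.59679 <1
  x=-1.610: |R|=0.21785 <1
  x=-1.393: |R|=0.08947 <1
  x=-3.933: |R|=1.20139 >1
  x=-3.775: |R|=1.15100 >1
  x=-3.629: |R|=1.10279 >1
So |R|<1 on (-3.3333, 0).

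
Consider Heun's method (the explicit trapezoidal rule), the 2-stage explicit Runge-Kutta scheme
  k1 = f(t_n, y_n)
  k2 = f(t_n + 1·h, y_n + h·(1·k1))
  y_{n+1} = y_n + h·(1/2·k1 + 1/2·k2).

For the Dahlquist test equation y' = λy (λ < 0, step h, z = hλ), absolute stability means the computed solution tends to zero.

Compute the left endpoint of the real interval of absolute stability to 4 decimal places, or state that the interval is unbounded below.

With y'=λy (z=hλ):
  order 2, 2-stage ⇒ R(z)=1+z+z^2/2
  (e.g. R(-0.68)=0.55120, |R|=0.55120)

Find x<0 with |R(x)|<1.
x=-0.68: |R|=0.5512
|R(-1.58)|=0.6682 |R(-1.42)|=0.5882 |R(-1.09)|=0.5040
Bisect:
  x_lo=-2.6958 |R|=1.9378  x_hi=-0.3065 |R|=0.7405
  mid=-1.50114 |R|=0.62557 →hi
  mid=-2.09846 |R|=1.10331 →lo
  mid=-1.79980 |R|=0.81984 →hi
  mid=-1.94913 |R|=0.95042 →hi
  mid=-2.02379 |R|=1.02408 →lo
  mid=-1.98646 |R|=0.98655 →hi
  mid=-2.00513 |R|=1.00514 →lo
  mid=-1.99579 |R|=0.99580 →hi
  mid=-2.00046 |R|=1.00046 →lo
  mid=-1.99813 |R|=0.99813 →hi
  ...
  [-2.00002,-1.99988] ⇒ x*=-2.0000
Interval (-2.0000, 0).

z* = -2.0000.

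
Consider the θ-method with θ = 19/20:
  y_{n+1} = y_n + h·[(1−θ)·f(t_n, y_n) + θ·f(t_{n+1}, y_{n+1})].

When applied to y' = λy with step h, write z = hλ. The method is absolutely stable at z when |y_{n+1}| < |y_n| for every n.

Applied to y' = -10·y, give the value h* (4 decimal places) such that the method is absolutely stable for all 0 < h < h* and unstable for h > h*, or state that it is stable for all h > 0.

Test eqn y'=λy, z=hλ:
  y_{n+1} = y_n + z·[1/20·y_n + 19/20·y_{n+1}] ⇒ (1 − 19/20z)y_{n+1} = (1 + 1/20z)y_n
  R(z) = (1 + 1/20z)/(1 − 19/20z).

Solve |R(x)|<1 on ℝ⁻.
x=-0.89: |R|=0.5177
x=-2: |R|=0.3103
x=-10: |R|=0.0476
x=-100: |R|=0.0417
θ=19/20≥1/2 ⇒ |1+1/20x|<|1−19/20x| ∀x<0 ⇒ interval (−∞,0).

(−∞, 0) — no finite endpoint. Any h>0 works for λ=-10.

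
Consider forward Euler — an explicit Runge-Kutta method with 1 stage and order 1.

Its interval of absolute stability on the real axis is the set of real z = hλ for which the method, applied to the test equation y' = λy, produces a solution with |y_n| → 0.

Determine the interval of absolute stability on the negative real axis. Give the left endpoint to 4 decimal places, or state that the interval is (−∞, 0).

z∈(-2.0000,0).

Test eqn y'=λy, z=hλ:
  order 1, 1-stage ⇒ R(z)=1+z
  (e.g. R(-0.96)=0.04000, |R|=0.04000)

Find x<0 with |R(x)|<1.
x=-0.96: |R|=0.0400
|R(-2.31)|=1.3100 |R(-0.87)|=0.1300 |R(-0.71)|=0.2900
Bisect:
  x_lo=-2.8956 |R|=1.8956  x_hi=-0.3358 |R|=0.6642
  mid=-1.61570 |R|=0.61570 →hi
  mid=-2.25564 |R|=1.25564 →lo
  mid=-1.93567 |R|=0.93567 →hi
  mid=-2.09566 |R|=1.09566 →lo
  mid=-2.01566 |R|=1.01566 →lo
  mid=-1.97567 |R|=0.97567 →hi
  mid=-1.99567 |R|=0.99567 →hi
  mid=-2.00567 |R|=1.00567 →lo
  mid=-2.00067 |R|=1.00067 →lo
  ...
  [-2.00004,-1.99988] ⇒ x*=-2.0000
Stable set (-2.0000, 0).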